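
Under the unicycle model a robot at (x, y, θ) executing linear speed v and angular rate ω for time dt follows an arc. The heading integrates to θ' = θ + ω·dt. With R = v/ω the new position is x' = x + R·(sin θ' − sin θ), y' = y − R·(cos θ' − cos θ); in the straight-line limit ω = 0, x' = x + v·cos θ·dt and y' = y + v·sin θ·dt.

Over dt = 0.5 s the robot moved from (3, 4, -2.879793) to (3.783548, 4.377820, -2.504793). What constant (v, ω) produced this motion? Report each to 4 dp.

v = -1.7500, ω = 0.7500

Δθ = -2.504793 − -2.879793 = 0.375000
ω = Δθ/dt = 0.375000/0.5 = 0.7500
R = Δx/(sin θ' − sin θ) = -2.3333
v = R·ω = -2.3333·0.7500 = -1.7500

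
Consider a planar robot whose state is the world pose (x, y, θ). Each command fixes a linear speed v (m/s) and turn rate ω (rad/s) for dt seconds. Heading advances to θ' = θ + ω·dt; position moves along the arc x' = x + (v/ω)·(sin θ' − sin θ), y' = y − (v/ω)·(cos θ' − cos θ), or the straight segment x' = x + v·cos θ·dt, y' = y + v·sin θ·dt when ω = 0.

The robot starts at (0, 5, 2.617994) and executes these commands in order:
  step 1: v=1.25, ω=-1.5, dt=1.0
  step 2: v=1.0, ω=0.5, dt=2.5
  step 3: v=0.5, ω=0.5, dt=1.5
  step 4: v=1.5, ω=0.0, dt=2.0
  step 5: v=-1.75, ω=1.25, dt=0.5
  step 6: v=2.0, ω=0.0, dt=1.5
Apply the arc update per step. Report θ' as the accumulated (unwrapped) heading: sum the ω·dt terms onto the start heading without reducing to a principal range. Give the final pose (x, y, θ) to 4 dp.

(-6.0565, 7.2950, 3.7430)

step 1: θ'=1.1180 (R=-0.8333) → pose (-0.3327, 6.0863, 1.1180)
step 2: θ'=2.3680 (R=2.0000) → pose (-0.7337, 8.3920, 2.3680)
step 3: θ'=3.1180 (R=1.0000) → pose (-1.4088, 8.6764, 3.1180)
step 4: θ'=3.1180 (straight) → pose (-4.4080, 8.7471, 3.1180)
step 5: θ'=3.7430 (R=-1.4000) → pose (-3.5828, 8.9924, 3.7430)
step 6: θ'=3.7430 (straight) → pose (-6.0565, 7.2950, 3.7430)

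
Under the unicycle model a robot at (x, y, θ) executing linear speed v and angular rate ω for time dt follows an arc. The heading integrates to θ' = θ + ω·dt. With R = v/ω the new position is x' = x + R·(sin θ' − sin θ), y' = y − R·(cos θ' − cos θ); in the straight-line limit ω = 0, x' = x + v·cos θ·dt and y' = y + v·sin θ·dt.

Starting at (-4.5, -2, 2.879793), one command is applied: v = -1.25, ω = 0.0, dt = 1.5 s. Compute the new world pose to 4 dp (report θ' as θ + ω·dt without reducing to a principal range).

(-2.6889, -2.4853, 2.8798)

θ' = 2.8798 + 0.0·1.5 = 2.8798
ω = 0 → straight: x' = -4.5 + -1.25·cos(2.8798)·1.5 = -2.6889
y' = -2 + -1.25·sin(2.8798)·1.5 = -2.4853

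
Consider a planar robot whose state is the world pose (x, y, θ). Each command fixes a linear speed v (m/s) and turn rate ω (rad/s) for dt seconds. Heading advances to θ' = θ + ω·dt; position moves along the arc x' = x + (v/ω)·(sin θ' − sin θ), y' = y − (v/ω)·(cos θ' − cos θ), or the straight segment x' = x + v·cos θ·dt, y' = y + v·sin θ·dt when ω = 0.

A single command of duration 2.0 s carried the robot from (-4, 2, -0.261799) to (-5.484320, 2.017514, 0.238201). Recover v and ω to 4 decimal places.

v = -0.7500, ω = 0.2500

Δθ = 0.238201 − -0.261799 = 0.500000
ω = Δθ/dt = 0.500000/2.0 = 0.2500
R = Δx/(sin θ' − sin θ) = -3.0000
v = R·ω = -3.0000·0.2500 = -0.7500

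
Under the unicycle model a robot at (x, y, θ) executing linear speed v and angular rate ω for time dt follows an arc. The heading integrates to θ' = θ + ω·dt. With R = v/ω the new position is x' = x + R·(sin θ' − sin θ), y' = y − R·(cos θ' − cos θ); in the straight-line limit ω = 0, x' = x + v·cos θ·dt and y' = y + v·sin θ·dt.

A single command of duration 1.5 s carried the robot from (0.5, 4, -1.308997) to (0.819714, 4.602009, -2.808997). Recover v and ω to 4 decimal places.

v = -0.5000, ω = -1.0000

Δθ = -2.808997 − -1.308997 = -1.500000
ω = Δθ/dt = -1.500000/1.5 = -1.0000
R = −Δy/(cos θ' − cos θ) = 0.5000
v = R·ω = 0.5000·-1.0000 = -0.5000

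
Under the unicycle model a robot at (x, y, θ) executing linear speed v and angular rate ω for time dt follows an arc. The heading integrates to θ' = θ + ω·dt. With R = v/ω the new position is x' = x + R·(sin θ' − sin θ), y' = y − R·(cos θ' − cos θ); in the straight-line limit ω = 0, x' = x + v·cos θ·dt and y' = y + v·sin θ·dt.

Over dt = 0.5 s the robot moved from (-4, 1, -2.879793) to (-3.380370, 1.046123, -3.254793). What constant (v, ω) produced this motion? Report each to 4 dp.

v = -1.2500, ω = -0.7500

Δθ = -3.254793 − -2.879793 = -0.375000
ω = Δθ/dt = -0.375000/0.5 = -0.7500
R = Δx/(sin θ' − sin θ) = 1.6667
v = R·ω = 1.6667·-0.7500 = -1.2500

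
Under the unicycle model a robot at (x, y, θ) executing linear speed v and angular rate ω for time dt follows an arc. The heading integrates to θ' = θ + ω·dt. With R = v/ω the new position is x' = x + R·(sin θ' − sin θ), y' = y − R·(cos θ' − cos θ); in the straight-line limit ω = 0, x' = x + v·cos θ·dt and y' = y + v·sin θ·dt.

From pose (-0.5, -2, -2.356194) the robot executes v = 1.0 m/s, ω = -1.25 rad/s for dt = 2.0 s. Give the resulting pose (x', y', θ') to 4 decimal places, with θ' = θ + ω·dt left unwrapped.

θ' = -2.3562 + -1.25·2.0 = -4.8562
R = v/ω = 1.0/-1.25 = -0.8000
x' = -0.5 + -0.8000·(sin -4.8562 − sin -2.3562) = -1.8574
y' = -2 − -0.8000·(cos -4.8562 − cos -2.3562) = -1.3197

(-1.8574, -1.3197, -4.8562)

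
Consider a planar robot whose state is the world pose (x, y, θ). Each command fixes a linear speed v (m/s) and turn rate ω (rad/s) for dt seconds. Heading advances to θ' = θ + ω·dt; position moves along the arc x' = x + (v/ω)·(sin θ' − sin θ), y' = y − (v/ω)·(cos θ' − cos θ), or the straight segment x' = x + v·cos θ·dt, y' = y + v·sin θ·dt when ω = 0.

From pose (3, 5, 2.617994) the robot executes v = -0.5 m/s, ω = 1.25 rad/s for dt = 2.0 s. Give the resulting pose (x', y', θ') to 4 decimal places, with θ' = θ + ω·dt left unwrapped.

θ' = 2.6180 + 1.25·2.0 = 5.1180
R = v/ω = -0.5/1.25 = -0.4000
x' = 3 + -0.4000·(sin 5.1180 − sin 2.6180) = 3.5675
y' = 5 − -0.4000·(cos 5.1180 − cos 2.6180) = 5.5042

(3.5675, 5.5042, 5.1180)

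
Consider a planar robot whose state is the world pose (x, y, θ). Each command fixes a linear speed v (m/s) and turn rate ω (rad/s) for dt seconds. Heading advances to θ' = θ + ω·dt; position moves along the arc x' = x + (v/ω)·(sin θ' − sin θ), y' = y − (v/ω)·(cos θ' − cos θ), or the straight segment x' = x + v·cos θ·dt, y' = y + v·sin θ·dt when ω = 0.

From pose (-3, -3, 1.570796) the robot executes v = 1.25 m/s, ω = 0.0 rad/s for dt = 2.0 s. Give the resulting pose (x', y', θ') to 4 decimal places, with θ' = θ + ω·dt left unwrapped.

θ' = 1.5708 + 0.0·2.0 = 1.5708
ω = 0 → straight: x' = -3 + 1.25·cos(1.5708)·2.0 = -3.0000
y' = -3 + 1.25·sin(1.5708)·2.0 = -0.5000

(-3.0000, -0.5000, 1.5708)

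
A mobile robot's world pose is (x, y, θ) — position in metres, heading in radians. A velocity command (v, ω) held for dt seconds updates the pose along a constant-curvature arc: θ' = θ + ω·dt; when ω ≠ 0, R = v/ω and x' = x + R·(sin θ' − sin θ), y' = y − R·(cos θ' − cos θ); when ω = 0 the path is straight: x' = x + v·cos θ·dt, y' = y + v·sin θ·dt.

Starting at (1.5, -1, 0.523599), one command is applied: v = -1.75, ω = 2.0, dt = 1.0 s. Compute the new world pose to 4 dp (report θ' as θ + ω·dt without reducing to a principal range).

(1.4305, -2.4709, 2.5236)

θ' = 0.5236 + 2.0·1.0 = 2.5236
R = v/ω = -1.75/2.0 = -0.8750
x' = 1.5 + -0.8750·(sin 2.5236 − sin 0.5236) = 1.4305
y' = -1 − -0.8750·(cos 2.5236 − cos 0.5236) = -2.4709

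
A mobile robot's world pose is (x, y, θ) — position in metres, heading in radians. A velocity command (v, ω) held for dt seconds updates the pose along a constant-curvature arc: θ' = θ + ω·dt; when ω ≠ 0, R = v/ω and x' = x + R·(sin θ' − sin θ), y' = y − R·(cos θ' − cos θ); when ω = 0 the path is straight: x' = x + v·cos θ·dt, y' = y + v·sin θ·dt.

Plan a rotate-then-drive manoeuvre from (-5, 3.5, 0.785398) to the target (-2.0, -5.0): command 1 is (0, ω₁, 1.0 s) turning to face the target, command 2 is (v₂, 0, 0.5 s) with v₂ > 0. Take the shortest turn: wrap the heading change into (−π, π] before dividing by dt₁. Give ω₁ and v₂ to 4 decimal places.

heading to target = atan2(-5−3.5, -2−-5) = -1.2315
Δθ = wrap(-1.2315 − 0.7854) = -2.0169; ω₁ = Δθ/dt₁ = -2.0169
distance = √((-2−-5)² + (-5−3.5)²) = 9.0139; v₂ = distance/dt₂ = 18.0278

ω₁ = -2.0169, v₂ = 18.0278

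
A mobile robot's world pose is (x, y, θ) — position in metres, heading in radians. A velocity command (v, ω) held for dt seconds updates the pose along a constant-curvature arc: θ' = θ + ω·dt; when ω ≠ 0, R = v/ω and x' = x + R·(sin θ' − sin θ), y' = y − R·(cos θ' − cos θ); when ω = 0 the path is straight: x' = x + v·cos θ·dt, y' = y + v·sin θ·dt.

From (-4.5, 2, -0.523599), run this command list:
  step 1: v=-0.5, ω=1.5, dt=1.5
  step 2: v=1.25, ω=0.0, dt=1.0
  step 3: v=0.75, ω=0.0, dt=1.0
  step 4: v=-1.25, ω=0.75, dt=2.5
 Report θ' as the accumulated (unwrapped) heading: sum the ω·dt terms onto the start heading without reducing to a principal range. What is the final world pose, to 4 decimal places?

(-2.9198, 2.4002, 3.6014)

step 1: θ'=1.7264 (R=-0.3333) → pose (-4.9960, 1.6597, 1.7264)
step 2: θ'=1.7264 (straight) → pose (-5.1897, 2.8946, 1.7264)
step 3: θ'=1.7264 (straight) → pose (-5.3059, 3.6355, 1.7264)
step 4: θ'=3.6014 (R=-1.6667) → pose (-2.9198, 2.4002, 3.6014)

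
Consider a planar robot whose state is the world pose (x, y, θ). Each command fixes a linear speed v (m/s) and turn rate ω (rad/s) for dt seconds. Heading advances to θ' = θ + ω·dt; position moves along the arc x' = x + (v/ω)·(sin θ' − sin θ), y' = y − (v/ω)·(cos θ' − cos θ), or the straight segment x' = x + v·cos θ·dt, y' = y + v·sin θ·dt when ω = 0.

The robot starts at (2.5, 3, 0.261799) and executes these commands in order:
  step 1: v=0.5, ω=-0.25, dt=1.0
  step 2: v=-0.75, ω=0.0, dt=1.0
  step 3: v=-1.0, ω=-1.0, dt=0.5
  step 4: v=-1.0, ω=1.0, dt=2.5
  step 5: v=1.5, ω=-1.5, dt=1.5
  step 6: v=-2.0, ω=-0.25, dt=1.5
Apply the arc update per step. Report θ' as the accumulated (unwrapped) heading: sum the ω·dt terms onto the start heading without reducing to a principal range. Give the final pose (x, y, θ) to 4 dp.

(-1.1861, 4.4961, -0.6132)

step 1: θ'=0.0118 (R=-2.0000) → pose (2.9940, 3.0680, 0.0118)
step 2: θ'=0.0118 (straight) → pose (2.2441, 3.0592, 0.0118)
step 3: θ'=-0.4882 (R=1.0000) → pose (1.7633, 3.1759, -0.4882)
step 4: θ'=2.0118 (R=-1.0000) → pose (0.3899, 1.8659, 2.0118)
step 5: θ'=-0.2382 (R=-1.0000) → pose (1.5302, 3.2645, -0.2382)
step 6: θ'=-0.6132 (R=8.0000) → pose (-1.1861, 4.4961, -0.6132)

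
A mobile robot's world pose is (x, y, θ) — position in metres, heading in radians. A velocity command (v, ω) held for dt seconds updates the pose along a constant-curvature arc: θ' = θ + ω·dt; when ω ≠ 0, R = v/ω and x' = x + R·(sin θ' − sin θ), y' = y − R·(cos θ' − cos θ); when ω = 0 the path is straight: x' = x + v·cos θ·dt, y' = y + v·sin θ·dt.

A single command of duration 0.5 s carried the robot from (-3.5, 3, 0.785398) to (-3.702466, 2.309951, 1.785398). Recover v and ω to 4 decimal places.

v = -1.5000, ω = 2.0000

Δθ = 1.785398 − 0.785398 = 1.000000
ω = Δθ/dt = 1.000000/0.5 = 2.0000
R = −Δy/(cos θ' − cos θ) = -0.7500
v = R·ω = -0.7500·2.0000 = -1.5000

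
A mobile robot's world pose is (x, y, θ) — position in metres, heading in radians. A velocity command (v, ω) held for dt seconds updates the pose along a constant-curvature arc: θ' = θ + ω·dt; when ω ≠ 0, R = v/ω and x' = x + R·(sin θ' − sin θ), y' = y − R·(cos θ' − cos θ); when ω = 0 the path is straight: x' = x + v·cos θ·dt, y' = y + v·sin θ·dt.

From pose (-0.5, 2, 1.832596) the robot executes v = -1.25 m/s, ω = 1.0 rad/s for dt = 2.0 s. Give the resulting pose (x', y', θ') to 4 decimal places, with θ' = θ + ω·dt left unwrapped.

(1.5040, 1.3603, 3.8326)

θ' = 1.8326 + 1.0·2.0 = 3.8326
R = v/ω = -1.25/1.0 = -1.2500
x' = -0.5 + -1.2500·(sin 3.8326 − sin 1.8326) = 1.5040
y' = 2 − -1.2500·(cos 3.8326 − cos 1.8326) = 1.3603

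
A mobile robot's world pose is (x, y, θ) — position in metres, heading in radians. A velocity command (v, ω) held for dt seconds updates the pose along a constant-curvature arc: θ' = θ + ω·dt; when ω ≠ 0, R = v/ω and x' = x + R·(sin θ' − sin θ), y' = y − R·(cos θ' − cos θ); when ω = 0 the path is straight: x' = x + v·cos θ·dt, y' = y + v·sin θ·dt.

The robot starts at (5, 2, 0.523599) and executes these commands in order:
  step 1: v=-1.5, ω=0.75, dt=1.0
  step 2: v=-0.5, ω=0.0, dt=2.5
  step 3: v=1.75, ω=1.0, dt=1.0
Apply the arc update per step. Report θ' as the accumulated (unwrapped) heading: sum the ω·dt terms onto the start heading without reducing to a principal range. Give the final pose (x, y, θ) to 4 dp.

step 1: θ'=1.2736 (R=-2.0000) → pose (4.0877, 0.8536, 1.2736)
step 2: θ'=1.2736 (straight) → pose (3.7216, -0.3416, 1.2736)
step 3: θ'=2.2736 (R=1.7500) → pose (3.3837, 1.3020, 2.2736)

(3.3837, 1.3020, 2.2736)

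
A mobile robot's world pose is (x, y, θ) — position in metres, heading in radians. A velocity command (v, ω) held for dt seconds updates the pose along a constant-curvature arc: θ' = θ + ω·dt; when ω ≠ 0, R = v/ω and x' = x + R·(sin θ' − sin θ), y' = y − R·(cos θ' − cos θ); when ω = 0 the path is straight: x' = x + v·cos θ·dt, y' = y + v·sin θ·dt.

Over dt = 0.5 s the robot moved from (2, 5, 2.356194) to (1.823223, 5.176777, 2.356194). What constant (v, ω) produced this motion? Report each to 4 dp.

Δθ = 2.356194 − 2.356194 = 0.000000
ω = Δθ/dt = 0.000000/0.5 = 0.0000
ω = 0 → v = (Δx·cos θ + Δy·sin θ)/dt = 0.5000

v = 0.5000, ω = 0.0000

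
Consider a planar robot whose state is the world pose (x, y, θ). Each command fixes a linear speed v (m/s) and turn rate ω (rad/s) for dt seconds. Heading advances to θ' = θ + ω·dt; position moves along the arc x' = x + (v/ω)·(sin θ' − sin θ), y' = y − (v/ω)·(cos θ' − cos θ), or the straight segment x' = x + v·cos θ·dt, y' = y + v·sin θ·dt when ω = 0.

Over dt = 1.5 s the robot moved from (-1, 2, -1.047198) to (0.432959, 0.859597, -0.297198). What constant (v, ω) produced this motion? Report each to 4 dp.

Δθ = -0.297198 − -1.047198 = 0.750000
ω = Δθ/dt = 0.750000/1.5 = 0.5000
R = Δx/(sin θ' − sin θ) = 2.5000
v = R·ω = 2.5000·0.5000 = 1.2500

v = 1.2500, ω = 0.5000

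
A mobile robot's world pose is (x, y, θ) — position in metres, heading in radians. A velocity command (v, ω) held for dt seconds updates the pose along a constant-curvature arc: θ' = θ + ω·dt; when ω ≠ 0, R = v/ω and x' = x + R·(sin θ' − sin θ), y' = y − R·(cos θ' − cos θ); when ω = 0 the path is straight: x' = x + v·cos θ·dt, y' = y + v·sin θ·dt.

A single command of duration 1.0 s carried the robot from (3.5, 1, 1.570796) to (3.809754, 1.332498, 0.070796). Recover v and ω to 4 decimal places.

v = 0.5000, ω = -1.5000

Δθ = 0.070796 − 1.570796 = -1.500000
ω = Δθ/dt = -1.500000/1.0 = -1.5000
R = −Δy/(cos θ' − cos θ) = -0.3333
v = R·ω = -0.3333·-1.5000 = 0.5000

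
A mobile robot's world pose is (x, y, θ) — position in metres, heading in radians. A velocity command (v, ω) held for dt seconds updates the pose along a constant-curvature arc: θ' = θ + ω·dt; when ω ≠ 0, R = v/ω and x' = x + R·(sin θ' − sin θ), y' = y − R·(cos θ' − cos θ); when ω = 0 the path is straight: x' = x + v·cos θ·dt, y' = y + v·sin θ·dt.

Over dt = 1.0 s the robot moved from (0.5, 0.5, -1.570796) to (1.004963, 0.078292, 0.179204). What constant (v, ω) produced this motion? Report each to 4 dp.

v = 0.7500, ω = 1.7500

Δθ = 0.179204 − -1.570796 = 1.750000
ω = Δθ/dt = 1.750000/1.0 = 1.7500
R = Δx/(sin θ' − sin θ) = 0.4286
v = R·ω = 0.4286·1.7500 = 0.7500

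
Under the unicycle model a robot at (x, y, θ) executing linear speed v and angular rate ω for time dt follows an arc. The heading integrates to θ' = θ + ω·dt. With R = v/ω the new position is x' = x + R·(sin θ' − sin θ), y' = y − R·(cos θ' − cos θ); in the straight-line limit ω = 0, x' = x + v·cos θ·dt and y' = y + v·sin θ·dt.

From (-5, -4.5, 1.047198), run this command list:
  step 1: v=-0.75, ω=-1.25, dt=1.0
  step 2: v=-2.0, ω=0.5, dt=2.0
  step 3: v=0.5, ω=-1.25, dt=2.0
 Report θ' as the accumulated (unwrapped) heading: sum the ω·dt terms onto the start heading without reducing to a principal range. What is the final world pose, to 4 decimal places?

(-8.6250, -6.2430, -1.7028)

step 1: θ'=-0.2028 (R=0.6000) → pose (-5.6405, -4.7877, -0.2028)
step 2: θ'=0.7972 (R=-4.0000) → pose (-9.3077, -5.9109, 0.7972)
step 3: θ'=-1.7028 (R=-0.4000) → pose (-8.6250, -6.2430, -1.7028)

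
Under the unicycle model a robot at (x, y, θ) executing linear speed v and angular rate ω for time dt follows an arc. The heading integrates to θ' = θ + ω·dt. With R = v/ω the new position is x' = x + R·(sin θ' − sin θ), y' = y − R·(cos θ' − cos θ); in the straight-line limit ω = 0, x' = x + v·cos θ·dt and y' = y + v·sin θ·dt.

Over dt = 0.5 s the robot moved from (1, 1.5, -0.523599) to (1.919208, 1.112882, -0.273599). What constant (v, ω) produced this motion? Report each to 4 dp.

Δθ = -0.273599 − -0.523599 = 0.250000
ω = Δθ/dt = 0.250000/0.5 = 0.5000
R = Δx/(sin θ' − sin θ) = 4.0000
v = R·ω = 4.0000·0.5000 = 2.0000

v = 2.0000, ω = 0.5000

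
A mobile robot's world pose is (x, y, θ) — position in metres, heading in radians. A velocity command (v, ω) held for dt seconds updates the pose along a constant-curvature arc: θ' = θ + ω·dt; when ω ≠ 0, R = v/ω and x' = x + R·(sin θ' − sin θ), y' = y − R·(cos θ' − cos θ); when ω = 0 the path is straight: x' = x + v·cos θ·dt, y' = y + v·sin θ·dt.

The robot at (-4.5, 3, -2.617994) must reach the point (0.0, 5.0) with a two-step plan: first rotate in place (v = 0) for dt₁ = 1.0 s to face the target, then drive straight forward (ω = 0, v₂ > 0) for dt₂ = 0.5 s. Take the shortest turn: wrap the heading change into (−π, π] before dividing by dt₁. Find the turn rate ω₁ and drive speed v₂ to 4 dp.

ω₁ = 3.0362, v₂ = 9.8489

heading to target = atan2(5−3, 0−-4.5) = 0.4182
Δθ = wrap(0.4182 − -2.6180) = 3.0362; ω₁ = Δθ/dt₁ = 3.0362
distance = √((0−-4.5)² + (5−3)²) = 4.9244; v₂ = distance/dt₂ = 9.8489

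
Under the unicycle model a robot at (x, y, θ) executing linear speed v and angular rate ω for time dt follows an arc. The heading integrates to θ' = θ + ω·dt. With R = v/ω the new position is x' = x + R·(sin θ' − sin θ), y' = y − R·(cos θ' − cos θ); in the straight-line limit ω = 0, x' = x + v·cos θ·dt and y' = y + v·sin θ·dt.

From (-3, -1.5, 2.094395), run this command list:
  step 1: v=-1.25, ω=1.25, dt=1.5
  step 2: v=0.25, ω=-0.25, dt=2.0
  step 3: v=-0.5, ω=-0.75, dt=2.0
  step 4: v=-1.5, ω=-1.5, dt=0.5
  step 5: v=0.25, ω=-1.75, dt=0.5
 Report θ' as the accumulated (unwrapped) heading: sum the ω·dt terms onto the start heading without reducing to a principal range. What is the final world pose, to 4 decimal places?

step 1: θ'=3.9694 (R=-1.0000) → pose (-1.3975, -1.6765, 3.9694)
step 2: θ'=3.4694 (R=-1.0000) → pose (-1.8120, -1.9468, 3.4694)
step 3: θ'=1.9694 (R=0.6667) → pose (-0.9830, -2.3192, 1.9694)
step 4: θ'=1.2194 (R=1.0000) → pose (-0.9657, -3.0515, 1.2194)
step 5: θ'=0.3444 (R=-0.1429) → pose (-0.8798, -2.9662, 0.3444)

(-0.8798, -2.9662, 0.3444)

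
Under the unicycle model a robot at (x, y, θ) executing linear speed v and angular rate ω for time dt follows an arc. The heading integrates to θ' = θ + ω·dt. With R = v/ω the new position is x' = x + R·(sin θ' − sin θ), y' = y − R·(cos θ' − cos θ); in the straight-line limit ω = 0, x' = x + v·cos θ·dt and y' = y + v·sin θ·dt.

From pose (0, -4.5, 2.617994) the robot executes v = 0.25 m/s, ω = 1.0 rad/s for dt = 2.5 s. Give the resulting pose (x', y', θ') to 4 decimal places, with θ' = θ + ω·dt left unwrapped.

θ' = 2.6180 + 1.0·2.5 = 5.1180
R = v/ω = 0.25/1.0 = 0.2500
x' = 0 + 0.2500·(sin 5.1180 − sin 2.6180) = -0.3547
y' = -4.5 − 0.2500·(cos 5.1180 − cos 2.6180) = -4.8152

(-0.3547, -4.8152, 5.1180)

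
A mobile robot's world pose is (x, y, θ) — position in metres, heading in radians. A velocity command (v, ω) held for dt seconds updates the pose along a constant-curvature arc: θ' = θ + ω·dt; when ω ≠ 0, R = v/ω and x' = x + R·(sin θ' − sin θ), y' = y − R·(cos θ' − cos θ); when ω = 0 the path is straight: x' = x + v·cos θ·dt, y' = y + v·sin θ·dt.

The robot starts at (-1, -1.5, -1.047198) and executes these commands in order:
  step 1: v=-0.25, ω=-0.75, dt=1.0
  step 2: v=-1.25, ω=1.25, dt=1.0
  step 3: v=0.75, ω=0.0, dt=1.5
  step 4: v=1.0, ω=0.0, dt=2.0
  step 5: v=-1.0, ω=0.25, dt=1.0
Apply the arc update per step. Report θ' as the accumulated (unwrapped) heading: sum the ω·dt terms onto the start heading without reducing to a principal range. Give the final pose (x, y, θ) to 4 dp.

(0.2686, -1.3973, -0.2972)

step 1: θ'=-1.7972 (R=0.3333) → pose (-1.0362, -1.2585, -1.7972)
step 2: θ'=-0.5472 (R=-1.0000) → pose (-1.4903, -0.1801, -0.5472)
step 3: θ'=-0.5472 (straight) → pose (-0.5296, -0.7654, -0.5472)
step 4: θ'=-0.5472 (straight) → pose (1.1784, -1.8060, -0.5472)
step 5: θ'=-0.2972 (R=-4.0000) → pose (0.2686, -1.3973, -0.2972)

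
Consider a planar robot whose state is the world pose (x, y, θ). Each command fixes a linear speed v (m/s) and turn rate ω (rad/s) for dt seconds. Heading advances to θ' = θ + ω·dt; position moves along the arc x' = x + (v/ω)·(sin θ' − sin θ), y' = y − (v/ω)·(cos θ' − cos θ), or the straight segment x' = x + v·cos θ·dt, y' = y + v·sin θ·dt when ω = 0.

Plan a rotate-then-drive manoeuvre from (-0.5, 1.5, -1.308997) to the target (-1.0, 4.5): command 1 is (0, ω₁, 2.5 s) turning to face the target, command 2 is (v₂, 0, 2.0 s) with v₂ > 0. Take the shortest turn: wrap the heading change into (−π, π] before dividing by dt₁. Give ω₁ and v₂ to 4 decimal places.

heading to target = atan2(4.5−1.5, -1−-0.5) = 1.7359
Δθ = wrap(1.7359 − -1.3090) = 3.0449; ω₁ = Δθ/dt₁ = 1.2180
distance = √((-1−-0.5)² + (4.5−1.5)²) = 3.0414; v₂ = distance/dt₂ = 1.5207

ω₁ = 1.2180, v₂ = 1.5207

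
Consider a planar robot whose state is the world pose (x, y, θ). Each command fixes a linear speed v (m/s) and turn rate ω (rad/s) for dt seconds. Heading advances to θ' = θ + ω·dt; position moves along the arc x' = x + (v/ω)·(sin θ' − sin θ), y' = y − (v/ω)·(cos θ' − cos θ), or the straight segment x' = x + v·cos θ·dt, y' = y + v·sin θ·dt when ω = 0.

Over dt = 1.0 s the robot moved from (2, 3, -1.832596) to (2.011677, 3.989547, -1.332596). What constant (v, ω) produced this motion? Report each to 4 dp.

v = -1.0000, ω = 0.5000

Δθ = -1.332596 − -1.832596 = 0.500000
ω = Δθ/dt = 0.500000/1.0 = 0.5000
R = −Δy/(cos θ' − cos θ) = -2.0000
v = R·ω = -2.0000·0.5000 = -1.0000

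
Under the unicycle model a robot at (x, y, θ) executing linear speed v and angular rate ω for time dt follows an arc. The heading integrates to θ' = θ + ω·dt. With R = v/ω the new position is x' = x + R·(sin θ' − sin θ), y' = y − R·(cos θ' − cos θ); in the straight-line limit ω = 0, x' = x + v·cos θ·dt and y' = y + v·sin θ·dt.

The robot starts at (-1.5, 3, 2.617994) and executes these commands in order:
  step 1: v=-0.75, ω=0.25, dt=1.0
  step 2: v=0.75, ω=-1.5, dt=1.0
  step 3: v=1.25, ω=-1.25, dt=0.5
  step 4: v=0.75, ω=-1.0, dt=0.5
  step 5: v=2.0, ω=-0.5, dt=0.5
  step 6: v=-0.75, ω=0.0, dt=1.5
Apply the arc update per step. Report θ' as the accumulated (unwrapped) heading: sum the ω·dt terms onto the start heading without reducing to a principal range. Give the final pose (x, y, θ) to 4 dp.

step 1: θ'=2.8680 (R=-3.0000) → pose (-0.8106, 2.7097, 2.8680)
step 2: θ'=1.3680 (R=-0.5000) → pose (-1.1652, 3.2918, 1.3680)
step 3: θ'=0.7430 (R=-1.0000) → pose (-0.8622, 3.8268, 0.7430)
step 4: θ'=0.2430 (R=-0.7500) → pose (-0.5353, 4.0024, 0.2430)
step 5: θ'=-0.0070 (R=-4.0000) → pose (0.4551, 4.1198, -0.0070)
step 6: θ'=-0.0070 (straight) → pose (-0.6698, 4.1277, -0.0070)

(-0.6698, 4.1277, -0.0070)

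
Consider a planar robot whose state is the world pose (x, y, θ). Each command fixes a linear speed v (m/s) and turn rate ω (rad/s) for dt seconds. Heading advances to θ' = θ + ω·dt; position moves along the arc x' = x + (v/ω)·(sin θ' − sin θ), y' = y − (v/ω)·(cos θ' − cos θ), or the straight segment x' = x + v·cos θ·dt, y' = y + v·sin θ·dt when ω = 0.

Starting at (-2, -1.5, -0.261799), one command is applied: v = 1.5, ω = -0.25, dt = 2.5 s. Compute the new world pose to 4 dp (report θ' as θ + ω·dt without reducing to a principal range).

(1.0974, -3.5042, -0.8868)

θ' = -0.2618 + -0.25·2.5 = -0.8868
R = v/ω = 1.5/-0.25 = -6.0000
x' = -2 + -6.0000·(sin -0.8868 − sin -0.2618) = 1.0974
y' = -1.5 − -6.0000·(cos -0.8868 − cos -0.2618) = -3.5042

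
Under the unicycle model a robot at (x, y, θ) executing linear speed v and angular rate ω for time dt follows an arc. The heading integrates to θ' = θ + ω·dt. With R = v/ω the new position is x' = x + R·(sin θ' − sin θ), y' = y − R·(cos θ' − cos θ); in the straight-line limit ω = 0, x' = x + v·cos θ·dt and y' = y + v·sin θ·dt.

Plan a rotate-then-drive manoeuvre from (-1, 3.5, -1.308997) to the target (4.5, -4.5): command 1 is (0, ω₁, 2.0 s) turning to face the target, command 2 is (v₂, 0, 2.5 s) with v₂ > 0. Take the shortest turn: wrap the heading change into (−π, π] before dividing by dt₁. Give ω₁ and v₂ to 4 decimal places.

heading to target = atan2(-4.5−3.5, 4.5−-1) = -0.9685
Δθ = wrap(-0.9685 − -1.3090) = 0.3405; ω₁ = Δθ/dt₁ = 0.1702
distance = √((4.5−-1)² + (-4.5−3.5)²) = 9.7082; v₂ = distance/dt₂ = 3.8833

ω₁ = 0.1702, v₂ = 3.8833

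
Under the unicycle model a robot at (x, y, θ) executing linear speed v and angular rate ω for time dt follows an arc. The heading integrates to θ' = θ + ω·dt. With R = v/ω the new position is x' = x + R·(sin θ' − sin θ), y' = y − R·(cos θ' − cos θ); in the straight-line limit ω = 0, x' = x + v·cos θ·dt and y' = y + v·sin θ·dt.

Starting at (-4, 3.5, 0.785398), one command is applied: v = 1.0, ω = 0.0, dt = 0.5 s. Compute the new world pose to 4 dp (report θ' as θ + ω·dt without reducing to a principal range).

(-3.6464, 3.8536, 0.7854)

θ' = 0.7854 + 0.0·0.5 = 0.7854
ω = 0 → straight: x' = -4 + 1.0·cos(0.7854)·0.5 = -3.6464
y' = 3.5 + 1.0·sin(0.7854)·0.5 = 3.8536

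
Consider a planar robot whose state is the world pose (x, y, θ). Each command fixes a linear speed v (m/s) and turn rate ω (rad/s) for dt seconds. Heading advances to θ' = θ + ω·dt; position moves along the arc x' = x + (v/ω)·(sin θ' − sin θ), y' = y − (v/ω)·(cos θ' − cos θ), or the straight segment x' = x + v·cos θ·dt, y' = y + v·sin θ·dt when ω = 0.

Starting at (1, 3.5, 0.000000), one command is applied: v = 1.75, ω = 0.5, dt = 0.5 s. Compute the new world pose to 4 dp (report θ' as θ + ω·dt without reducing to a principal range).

(1.8659, 3.6088, 0.2500)

θ' = 0.0000 + 0.5·0.5 = 0.2500
R = v/ω = 1.75/0.5 = 3.5000
x' = 1 + 3.5000·(sin 0.2500 − sin 0.0000) = 1.8659
y' = 3.5 − 3.5000·(cos 0.2500 − cos 0.0000) = 3.6088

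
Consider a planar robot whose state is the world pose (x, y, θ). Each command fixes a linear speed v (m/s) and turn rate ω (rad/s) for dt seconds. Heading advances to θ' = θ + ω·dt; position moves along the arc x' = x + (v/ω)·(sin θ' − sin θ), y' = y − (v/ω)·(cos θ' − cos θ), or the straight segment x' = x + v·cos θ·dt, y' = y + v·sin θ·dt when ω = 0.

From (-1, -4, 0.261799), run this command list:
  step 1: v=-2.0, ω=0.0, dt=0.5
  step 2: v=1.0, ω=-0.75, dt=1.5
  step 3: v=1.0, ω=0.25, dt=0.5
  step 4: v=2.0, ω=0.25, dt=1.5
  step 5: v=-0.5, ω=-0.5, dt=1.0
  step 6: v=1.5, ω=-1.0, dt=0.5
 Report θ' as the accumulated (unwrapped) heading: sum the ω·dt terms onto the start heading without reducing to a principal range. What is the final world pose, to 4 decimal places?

(2.2050, -6.9805, -1.3632)

step 1: θ'=0.2618 (straight) → pose (-1.9659, -4.2588, 0.2618)
step 2: θ'=-0.8632 (R=-1.3333) → pose (-0.6076, -4.6800, -0.8632)
step 3: θ'=-0.7382 (R=4.0000) → pose (-0.2597, -5.0387, -0.7382)
step 4: θ'=-0.3632 (R=8.0000) → pose (2.2818, -6.5994, -0.3632)
step 5: θ'=-0.8632 (R=1.0000) → pose (1.8771, -6.3146, -0.8632)
step 6: θ'=-1.3632 (R=-1.5000) → pose (2.2050, -6.9805, -1.3632)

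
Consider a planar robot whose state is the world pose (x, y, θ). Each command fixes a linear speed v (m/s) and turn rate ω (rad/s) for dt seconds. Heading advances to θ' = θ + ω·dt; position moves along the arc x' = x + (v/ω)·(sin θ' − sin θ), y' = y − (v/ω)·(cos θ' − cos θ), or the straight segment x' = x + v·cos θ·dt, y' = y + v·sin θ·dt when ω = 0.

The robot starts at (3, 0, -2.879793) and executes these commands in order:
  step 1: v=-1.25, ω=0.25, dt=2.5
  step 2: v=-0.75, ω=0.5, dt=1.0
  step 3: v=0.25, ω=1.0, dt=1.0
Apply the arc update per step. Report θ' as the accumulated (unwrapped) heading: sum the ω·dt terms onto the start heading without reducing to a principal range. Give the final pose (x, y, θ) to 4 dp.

(5.9678, 2.1157, -0.7548)

step 1: θ'=-2.2548 (R=-5.0000) → pose (5.5812, 1.6702, -2.2548)
step 2: θ'=-1.7548 (R=-1.5000) → pose (5.8933, 2.3436, -1.7548)
step 3: θ'=-0.7548 (R=0.2500) → pose (5.9678, 2.1157, -0.7548)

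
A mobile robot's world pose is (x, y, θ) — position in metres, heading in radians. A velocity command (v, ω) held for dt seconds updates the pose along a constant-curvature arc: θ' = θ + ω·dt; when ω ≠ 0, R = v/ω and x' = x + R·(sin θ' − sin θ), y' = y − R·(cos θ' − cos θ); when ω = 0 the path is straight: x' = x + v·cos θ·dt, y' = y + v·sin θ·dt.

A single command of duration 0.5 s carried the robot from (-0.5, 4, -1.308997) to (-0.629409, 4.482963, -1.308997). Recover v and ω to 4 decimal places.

Δθ = -1.308997 − -1.308997 = 0.000000
ω = Δθ/dt = 0.000000/0.5 = 0.0000
ω = 0 → v = (Δx·cos θ + Δy·sin θ)/dt = -1.0000

v = -1.0000, ω = 0.0000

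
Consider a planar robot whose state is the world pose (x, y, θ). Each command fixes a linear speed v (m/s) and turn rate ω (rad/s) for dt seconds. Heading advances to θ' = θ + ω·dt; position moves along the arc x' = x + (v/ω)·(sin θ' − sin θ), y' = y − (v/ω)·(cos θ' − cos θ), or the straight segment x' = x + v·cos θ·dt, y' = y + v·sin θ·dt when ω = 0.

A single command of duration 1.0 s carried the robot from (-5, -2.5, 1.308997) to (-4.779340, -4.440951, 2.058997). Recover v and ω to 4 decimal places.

v = -2.0000, ω = 0.7500

Δθ = 2.058997 − 1.308997 = 0.750000
ω = Δθ/dt = 0.750000/1.0 = 0.7500
R = −Δy/(cos θ' − cos θ) = -2.6667
v = R·ω = -2.6667·0.7500 = -2.0000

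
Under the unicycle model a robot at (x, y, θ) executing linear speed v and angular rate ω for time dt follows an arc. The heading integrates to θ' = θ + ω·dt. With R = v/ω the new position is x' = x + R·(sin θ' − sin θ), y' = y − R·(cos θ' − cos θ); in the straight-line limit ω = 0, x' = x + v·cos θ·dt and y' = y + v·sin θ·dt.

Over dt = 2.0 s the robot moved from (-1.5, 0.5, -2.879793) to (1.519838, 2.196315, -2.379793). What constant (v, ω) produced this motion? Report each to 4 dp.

Δθ = -2.379793 − -2.879793 = 0.500000
ω = Δθ/dt = 0.500000/2.0 = 0.2500
R = Δx/(sin θ' − sin θ) = -7.0000
v = R·ω = -7.0000·0.2500 = -1.7500

v = -1.7500, ω = 0.2500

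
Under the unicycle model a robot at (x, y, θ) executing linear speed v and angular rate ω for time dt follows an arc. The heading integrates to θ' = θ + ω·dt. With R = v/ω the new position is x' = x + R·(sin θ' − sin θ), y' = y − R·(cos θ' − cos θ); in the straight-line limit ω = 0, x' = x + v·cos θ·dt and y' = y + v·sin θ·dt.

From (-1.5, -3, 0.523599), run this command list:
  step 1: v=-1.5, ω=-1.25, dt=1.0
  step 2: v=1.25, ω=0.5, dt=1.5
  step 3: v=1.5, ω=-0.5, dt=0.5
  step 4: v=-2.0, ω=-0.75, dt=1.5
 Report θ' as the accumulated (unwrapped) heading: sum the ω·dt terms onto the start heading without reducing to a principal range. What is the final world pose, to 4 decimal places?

(-2.4375, -1.5457, -1.3514)

step 1: θ'=-0.7264 (R=1.2000) → pose (-2.8970, -2.8579, -0.7264)
step 2: θ'=0.0236 (R=2.5000) → pose (-1.1776, -3.4882, 0.0236)
step 3: θ'=-0.2264 (R=-3.0000) → pose (-0.4334, -3.5640, -0.2264)
step 4: θ'=-1.3514 (R=2.6667) → pose (-2.4375, -1.5457, -1.3514)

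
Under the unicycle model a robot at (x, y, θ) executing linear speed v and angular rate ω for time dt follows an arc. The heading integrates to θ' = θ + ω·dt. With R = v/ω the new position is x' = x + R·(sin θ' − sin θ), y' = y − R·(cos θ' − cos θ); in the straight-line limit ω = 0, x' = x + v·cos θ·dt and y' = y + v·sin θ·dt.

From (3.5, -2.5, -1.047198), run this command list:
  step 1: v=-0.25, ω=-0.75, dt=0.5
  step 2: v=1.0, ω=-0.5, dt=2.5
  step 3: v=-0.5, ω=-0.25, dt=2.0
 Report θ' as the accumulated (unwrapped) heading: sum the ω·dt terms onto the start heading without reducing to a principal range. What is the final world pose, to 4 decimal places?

(3.3516, -4.2471, -3.1722)

step 1: θ'=-1.4222 (R=0.3333) → pose (3.4590, -2.3827, -1.4222)
step 2: θ'=-2.6722 (R=-2.0000) → pose (2.3857, -4.4625, -2.6722)
step 3: θ'=-3.1722 (R=2.0000) → pose (3.3516, -4.2471, -3.1722)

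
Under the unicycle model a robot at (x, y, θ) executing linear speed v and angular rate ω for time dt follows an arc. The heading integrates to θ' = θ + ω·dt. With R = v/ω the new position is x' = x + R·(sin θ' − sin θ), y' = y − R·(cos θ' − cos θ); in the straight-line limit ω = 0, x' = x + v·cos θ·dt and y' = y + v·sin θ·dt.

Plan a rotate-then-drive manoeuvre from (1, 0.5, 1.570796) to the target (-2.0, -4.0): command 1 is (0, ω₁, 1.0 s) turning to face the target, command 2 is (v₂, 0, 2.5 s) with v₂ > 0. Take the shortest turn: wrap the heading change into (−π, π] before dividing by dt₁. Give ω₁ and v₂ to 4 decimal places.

heading to target = atan2(-4−0.5, -2−1) = -2.1588
Δθ = wrap(-2.1588 − 1.5708) = 2.5536; ω₁ = Δθ/dt₁ = 2.5536
distance = √((-2−1)² + (-4−0.5)²) = 5.4083; v₂ = distance/dt₂ = 2.1633

ω₁ = 2.5536, v₂ = 2.1633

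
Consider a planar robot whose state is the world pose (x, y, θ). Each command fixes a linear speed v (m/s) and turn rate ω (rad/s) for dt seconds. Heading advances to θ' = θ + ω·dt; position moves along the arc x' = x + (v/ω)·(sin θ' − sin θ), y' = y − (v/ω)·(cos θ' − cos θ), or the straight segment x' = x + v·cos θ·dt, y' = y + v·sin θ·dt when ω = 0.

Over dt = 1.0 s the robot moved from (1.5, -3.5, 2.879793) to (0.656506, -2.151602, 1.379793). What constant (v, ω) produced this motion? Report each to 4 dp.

v = 1.7500, ω = -1.5000

Δθ = 1.379793 − 2.879793 = -1.500000
ω = Δθ/dt = -1.500000/1.0 = -1.5000
R = −Δy/(cos θ' − cos θ) = -1.1667
v = R·ω = -1.1667·-1.5000 = 1.7500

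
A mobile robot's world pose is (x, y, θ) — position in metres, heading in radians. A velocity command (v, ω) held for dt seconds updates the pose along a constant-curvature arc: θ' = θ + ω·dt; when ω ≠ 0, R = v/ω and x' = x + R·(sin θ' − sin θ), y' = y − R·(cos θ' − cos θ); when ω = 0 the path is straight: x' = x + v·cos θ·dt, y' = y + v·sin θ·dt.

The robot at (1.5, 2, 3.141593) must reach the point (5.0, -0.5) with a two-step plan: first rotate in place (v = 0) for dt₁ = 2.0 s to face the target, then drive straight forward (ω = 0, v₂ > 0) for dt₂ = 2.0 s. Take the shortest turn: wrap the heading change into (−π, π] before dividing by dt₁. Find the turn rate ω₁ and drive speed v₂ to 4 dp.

ω₁ = 1.2607, v₂ = 2.1506

heading to target = atan2(-0.5−2, 5−1.5) = -0.6202
Δθ = wrap(-0.6202 − 3.1416) = 2.5213; ω₁ = Δθ/dt₁ = 1.2607
distance = √((5−1.5)² + (-0.5−2)²) = 4.3012; v₂ = distance/dt₂ = 2.1506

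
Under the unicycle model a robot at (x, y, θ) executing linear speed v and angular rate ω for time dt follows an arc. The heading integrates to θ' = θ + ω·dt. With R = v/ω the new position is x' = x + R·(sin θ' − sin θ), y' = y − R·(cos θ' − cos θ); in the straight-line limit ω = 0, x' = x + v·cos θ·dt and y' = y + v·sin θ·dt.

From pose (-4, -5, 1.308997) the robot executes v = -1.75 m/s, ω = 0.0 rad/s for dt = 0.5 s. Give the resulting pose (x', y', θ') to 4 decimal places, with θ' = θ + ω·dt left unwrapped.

(-4.2265, -5.8452, 1.3090)

θ' = 1.3090 + 0.0·0.5 = 1.3090
ω = 0 → straight: x' = -4 + -1.75·cos(1.3090)·0.5 = -4.2265
y' = -5 + -1.75·sin(1.3090)·0.5 = -5.8452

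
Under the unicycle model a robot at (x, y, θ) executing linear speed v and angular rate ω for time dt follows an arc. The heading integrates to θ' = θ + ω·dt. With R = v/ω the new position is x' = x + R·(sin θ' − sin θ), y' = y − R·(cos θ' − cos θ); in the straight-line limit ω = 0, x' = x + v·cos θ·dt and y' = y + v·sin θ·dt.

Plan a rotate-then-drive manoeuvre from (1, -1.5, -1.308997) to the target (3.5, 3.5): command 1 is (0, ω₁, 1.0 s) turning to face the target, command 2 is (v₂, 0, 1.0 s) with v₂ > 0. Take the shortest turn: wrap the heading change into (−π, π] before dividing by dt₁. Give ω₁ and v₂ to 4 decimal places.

heading to target = atan2(3.5−-1.5, 3.5−1) = 1.1071
Δθ = wrap(1.1071 − -1.3090) = 2.4161; ω₁ = Δθ/dt₁ = 2.4161
distance = √((3.5−1)² + (3.5−-1.5)²) = 5.5902; v₂ = distance/dt₂ = 5.5902

ω₁ = 2.4161, v₂ = 5.5902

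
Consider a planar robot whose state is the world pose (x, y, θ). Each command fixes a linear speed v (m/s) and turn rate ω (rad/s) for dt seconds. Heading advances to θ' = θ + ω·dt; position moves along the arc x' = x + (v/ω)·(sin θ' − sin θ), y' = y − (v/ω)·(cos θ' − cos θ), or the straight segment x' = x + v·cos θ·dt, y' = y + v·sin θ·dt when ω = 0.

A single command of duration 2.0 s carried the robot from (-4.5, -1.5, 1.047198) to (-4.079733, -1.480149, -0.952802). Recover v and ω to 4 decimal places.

Δθ = -0.952802 − 1.047198 = -2.000000
ω = Δθ/dt = -2.000000/2.0 = -1.0000
R = Δx/(sin θ' − sin θ) = -0.2500
v = R·ω = -0.2500·-1.0000 = 0.2500

v = 0.2500, ω = -1.0000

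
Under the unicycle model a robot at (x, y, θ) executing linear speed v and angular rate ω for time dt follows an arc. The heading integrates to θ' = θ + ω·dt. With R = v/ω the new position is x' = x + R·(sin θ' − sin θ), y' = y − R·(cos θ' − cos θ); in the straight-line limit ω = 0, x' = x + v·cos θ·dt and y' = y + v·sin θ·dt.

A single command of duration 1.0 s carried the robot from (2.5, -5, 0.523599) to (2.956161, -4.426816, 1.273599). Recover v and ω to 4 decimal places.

Δθ = 1.273599 − 0.523599 = 0.750000
ω = Δθ/dt = 0.750000/1.0 = 0.7500
R = −Δy/(cos θ' − cos θ) = 1.0000
v = R·ω = 1.0000·0.7500 = 0.7500

v = 0.7500, ω = 0.7500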